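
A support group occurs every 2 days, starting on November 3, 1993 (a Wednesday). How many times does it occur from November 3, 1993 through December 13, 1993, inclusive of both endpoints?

21

Occurrences land 2·i days after November 3, 1993 for i = 0, 1, 2, …
The window opens on the start date, so the first occurrence inside is #1 on November 3, 1993.
December 13, 1993 is 40 days after the start; 40 ÷ 2 = 20 remainder 0. Last occurrence in the window: #21 on December 13, 1993.
Occurrences #1 through #21: 21 in total.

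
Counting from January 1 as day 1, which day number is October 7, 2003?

280

Days in months before October: 31 + 28 + 31 + 30 + 31 + 30 + 31 + 31 + 30 = 273.
Plus 7 days into October → day 280.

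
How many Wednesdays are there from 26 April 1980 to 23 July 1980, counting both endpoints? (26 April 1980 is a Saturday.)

26 April 1980 is a Saturday; the first Wednesday on or after it is 30 April 1980 (4 days later).
From 30 April 1980 to 23 July 1980: 0 + 31 + 30 + 23 = 84 days (rest of April, May, June, July).
84 ÷ 7 = 12 full weeks with remainder 0, so 12 more Wednesdays after the first → 13.

13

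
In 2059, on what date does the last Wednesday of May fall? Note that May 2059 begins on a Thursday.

2059-05-28

May 2059 begins on a Thursday, so the first Wednesday is May 7 (6 days later).
May 2059 has 31 days. Adding weeks: 7, 14, 21, 28 — the last one ≤ 31 is the 28th.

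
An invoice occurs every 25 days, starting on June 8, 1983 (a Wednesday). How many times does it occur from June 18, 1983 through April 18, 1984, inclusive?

12

Occurrences land 25·i days after June 8, 1983 for i = 0, 1, 2, …
June 18, 1983 is 10 days after the start; 10 ÷ 25 = 0 remainder 10; since the remainder is 10, round up to i = 1. First occurrence in the window: #2 on July 3, 1983 (1×25 = 25 days in).
April 18, 1984 is 315 days after the start; 315 ÷ 25 = 12 remainder 15. Last occurrence in the window: #13 on April 3, 1984.
Occurrences #2 through #13: 12 in total.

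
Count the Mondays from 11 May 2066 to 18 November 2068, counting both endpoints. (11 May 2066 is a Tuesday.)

11 May 2066 is a Tuesday; the first Monday on or after it is 17 May 2066 (6 days later).
From 17 May 2066 to 18 November 2068: 228 + 365 + 323 = 916 days (rest of 2066, 2067, to 18 November 2068 in 2068).
916 ÷ 7 = 130 full weeks with remainder 6, so 130 more Mondays after the first → 131.

131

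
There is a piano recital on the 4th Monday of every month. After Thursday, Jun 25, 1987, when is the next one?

Jun 1987 starts on a Monday; its first Monday is the 1st, so the 4th Monday is the 22nd — Jun 22, 1987.
That is not after Jun 25, 1987, so look at Jul 1987.
Jul 1987 starts on a Wednesday; its first Monday is the 6th, so the 4th Monday is the 27th — Jul 27, 1987.

Jul 27, 1987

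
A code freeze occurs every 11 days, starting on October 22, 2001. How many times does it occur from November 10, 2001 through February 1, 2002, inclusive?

Occurrences land 11·i days after October 22, 2001 for i = 0, 1, 2, …
November 10, 2001 is 19 days after the start; 19 ÷ 11 = 1 remainder 8; since the remainder is 8, round up to i = 2. First occurrence in the window: #3 on November 13, 2001 (2×11 = 22 days in).
February 1, 2002 is 102 days after the start; 102 ÷ 11 = 9 remainder 3. Last occurrence in the window: #10 on January 29, 2002.
Occurrences #3 through #10: 8 in total.

8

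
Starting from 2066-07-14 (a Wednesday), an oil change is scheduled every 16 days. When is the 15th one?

2067-02-23

The 15th occurrence is 14 intervals after the first: 14 × 16 = 224 days after 2066-07-14.
July has 31 days — 17 days to the end of July leaves 207.
August has 31 days (176 left).
September has 30 days (146 left).
October has 31 days (115 left).
November has 30 days (85 left).
December has 31 days (54 left).
January has 31 days (23 left).
23 days into February → 2067-02-23.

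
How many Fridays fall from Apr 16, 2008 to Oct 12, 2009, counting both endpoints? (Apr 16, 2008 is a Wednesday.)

Apr 16, 2008 is a Wednesday; the first Friday on or after it is Apr 18, 2008 (2 days later).
From Apr 18, 2008 to Oct 12, 2009: 257 + 285 = 542 days (rest of 2008, to Oct 12, 2009 in 2009).
542 ÷ 7 = 77 full weeks with remainder 3, so 77 more Fridays after the first → 78.

78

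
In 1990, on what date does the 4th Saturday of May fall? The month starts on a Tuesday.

May 26, 1990

May 1990 begins on a Tuesday, so the first Saturday is May 5 (4 days later).
The 4th Saturday is 3 weeks later: 5 + 21 = 26.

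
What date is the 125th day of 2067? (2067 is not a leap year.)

May 5, 2067

Jan has 31 days (125 − 31 = 94 remain).
Feb has 28 days (94 − 28 = 66 remain).
Mar has 31 days (66 − 31 = 35 remain).
Apr has 30 days (35 − 30 = 5 remain).
5 into May → May 5.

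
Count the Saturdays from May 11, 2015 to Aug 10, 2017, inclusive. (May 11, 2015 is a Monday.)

May 11, 2015 is a Monday; the first Saturday on or after it is May 16, 2015 (5 days later).
From May 16, 2015 to Aug 10, 2017: 229 + 366 + 222 = 817 days (rest of 2015, 2016, to Aug 10, 2017 in 2017).
817 ÷ 7 = 116 full weeks with remainder 5, so 116 more Saturdays after the first → 117.

117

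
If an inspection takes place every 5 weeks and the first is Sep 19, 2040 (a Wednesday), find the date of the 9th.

Jun 26, 2041

The 9th occurrence is 8 intervals after the first: 8 × 35 = 280 days after Sep 19, 2040.
Sep has 30 days — 11 days to the end of Sep leaves 269.
Oct has 31 days (238 left).
Nov has 30 days (208 left).
Dec has 31 days (177 left).
Jan has 31 days (146 left).
Feb has 28 days (118 left).
Mar has 31 days (87 left).
Apr has 30 days (57 left).
May has 31 days (26 left).
26 days into Jun → Jun 26, 2041.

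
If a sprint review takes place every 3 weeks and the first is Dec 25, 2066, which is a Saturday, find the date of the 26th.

The 26th occurrence is 25 intervals after the first: 25 × 21 = 525 days after Dec 25, 2066.
Dec has 31 days — 6 days to the end of Dec leaves 519.
2067 has 365 days (154 left).
Jan has 31 days (123 left).
Feb has 29 days (94 left).
Mar has 31 days (63 left).
Apr has 30 days (33 left).
May has 31 days (2 left).
2 days into Jun → Jun 2, 2068.

Jun 2, 2068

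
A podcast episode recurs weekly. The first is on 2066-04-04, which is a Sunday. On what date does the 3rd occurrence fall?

The 3rd occurrence is 2 intervals after the first: 2 × 7 = 14 days after 2066-04-04.
14 days later is 2066-04-18.

2066-04-18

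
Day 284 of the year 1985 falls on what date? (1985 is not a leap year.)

1985-10-11

January has 31 days (284 − 31 = 253 remain).
February has 28 days (253 − 28 = 225 remain).
March has 31 days (225 − 31 = 194 remain).
April has 30 days (194 − 30 = 164 remain).
May has 31 days (164 − 31 = 133 remain).
June has 30 days (133 − 30 = 103 remain).
July has 31 days (103 − 31 = 72 remain).
August has 31 days (72 − 31 = 41 remain).
September has 30 days (41 − 30 = 11 remain).
11 into October → October 11.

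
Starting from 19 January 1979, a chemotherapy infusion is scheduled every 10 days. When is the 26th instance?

The 26th occurrence is 25 intervals after the first: 25 × 10 = 250 days after 19 January 1979.
January has 31 days — 12 days to the end of January leaves 238.
February has 28 days (210 left).
March has 31 days (179 left).
April has 30 days (149 left).
May has 31 days (118 left).
June has 30 days (88 left).
July has 31 days (57 left).
August has 31 days (26 left).
26 days into September → 26 September 1979.

26 September 1979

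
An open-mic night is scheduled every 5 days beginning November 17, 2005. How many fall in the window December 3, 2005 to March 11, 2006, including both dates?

19

Occurrences land 5·i days after November 17, 2005 for i = 0, 1, 2, …
December 3, 2005 is 16 days after the start; 16 ÷ 5 = 3 remainder 1; since the remainder is 1, round up to i = 4. First occurrence in the window: #5 on December 7, 2005 (4×5 = 20 days in).
March 11, 2006 is 114 days after the start; 114 ÷ 5 = 22 remainder 4. Last occurrence in the window: #23 on March 7, 2006.
Occurrences #5 through #23: 19 in total.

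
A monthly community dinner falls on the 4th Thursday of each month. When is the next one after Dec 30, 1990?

Jan 24, 1991

Dec 1990 starts on a Saturday; its first Thursday is the 6th, so the 4th Thursday is the 27th — Dec 27, 1990.
That is not after Dec 30, 1990, so look at Jan 1991.
Jan 1991 starts on a Tuesday; its first Thursday is the 3rd, so the 4th Thursday is the 24th — Jan 24, 1991.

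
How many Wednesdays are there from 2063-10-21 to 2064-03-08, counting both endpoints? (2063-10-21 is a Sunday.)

20

2063-10-21 is a Sunday; the first Wednesday on or after it is 2063-10-24 (3 days later).
From 2063-10-24 to 2064-03-08: 7 + 30 + 31 + 31 + 29 + 8 = 136 days (rest of October, November, December, January, February, March).
136 ÷ 7 = 19 full weeks with remainder 3, so 19 more Wednesdays after the first → 20.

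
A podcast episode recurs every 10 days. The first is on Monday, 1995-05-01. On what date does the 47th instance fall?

The 47th occurrence is 46 intervals after the first: 46 × 10 = 460 days after 1995-05-01.
May has 31 days — 30 days to the end of May leaves 430.
From end of May to end of 1995 is 214 days (216 left).
January has 31 days (185 left).
February has 29 days (156 left).
March has 31 days (125 left).
April has 30 days (95 left).
May has 31 days (64 left).
June has 30 days (34 left).
July has 31 days (3 left).
3 days into August → 1996-08-03.

1996-08-03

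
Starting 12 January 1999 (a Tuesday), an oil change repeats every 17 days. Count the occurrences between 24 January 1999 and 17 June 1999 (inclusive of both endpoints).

9

Occurrences land 17·i days after 12 January 1999 for i = 0, 1, 2, …
24 January 1999 is 12 days after the start; 12 ÷ 17 = 0 remainder 12; since the remainder is 12, round up to i = 1. First occurrence in the window: #2 on 29 January 1999 (1×17 = 17 days in).
17 June 1999 is 156 days after the start; 156 ÷ 17 = 9 remainder 3. Last occurrence in the window: #10 on 14 June 1999.
Occurrences #2 through #10: 9 in total.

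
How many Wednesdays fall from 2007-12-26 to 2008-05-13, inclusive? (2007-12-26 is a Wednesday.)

20

2007-12-26 is a Wednesday; the first Wednesday on or after it is 2007-12-26.
From 2007-12-26 to 2008-05-13: 5 + 31 + 29 + 31 + 30 + 13 = 139 days (rest of December, January, February, March, April, May).
139 ÷ 7 = 19 full weeks with remainder 6, so 19 more Wednesdays after the first → 20.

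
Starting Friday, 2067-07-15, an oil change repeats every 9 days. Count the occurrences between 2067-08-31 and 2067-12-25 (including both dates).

13

Occurrences land 9·i days after 2067-07-15 for i = 0, 1, 2, …
2067-08-31 is 47 days after the start; 47 ÷ 9 = 5 remainder 2; since the remainder is 2, round up to i = 6. First occurrence in the window: #7 on 2067-09-07 (6×9 = 54 days in).
2067-12-25 is 163 days after the start; 163 ÷ 9 = 18 remainder 1. Last occurrence in the window: #19 on 2067-12-24.
Occurrences #7 through #19: 13 in total.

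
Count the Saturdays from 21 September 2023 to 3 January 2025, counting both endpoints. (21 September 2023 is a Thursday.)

21 September 2023 is a Thursday; the first Saturday on or after it is 23 September 2023 (2 days later).
From 23 September 2023 to 3 January 2025: 99 + 366 + 3 = 468 days (rest of 2023, 2024, to 3 January 2025 in 2025).
468 ÷ 7 = 66 full weeks with remainder 6, so 66 more Saturdays after the first → 67.

67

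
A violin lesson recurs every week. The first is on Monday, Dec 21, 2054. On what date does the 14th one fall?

The 14th occurrence is 13 intervals after the first: 13 × 7 = 91 days after Dec 21, 2054.
Dec has 31 days — 10 days to the end of Dec leaves 81.
Jan has 31 days (50 left).
Feb has 28 days (22 left).
22 days into Mar → Mar 22, 2055.

Mar 22, 2055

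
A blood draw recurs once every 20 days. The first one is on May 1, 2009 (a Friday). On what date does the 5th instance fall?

The 5th occurrence is 4 intervals after the first: 4 × 20 = 80 days after May 1, 2009.
May has 31 days — 30 days to the end of May leaves 50.
June has 30 days (20 left).
20 days into July → July 20, 2009.

July 20, 2009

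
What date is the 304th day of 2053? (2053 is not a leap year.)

January has 31 days (304 − 31 = 273 remain).
February has 28 days (273 − 28 = 245 remain).
March has 31 days (245 − 31 = 214 remain).
April has 30 days (214 − 30 = 184 remain).
May has 31 days (184 − 31 = 153 remain).
June has 30 days (153 − 30 = 123 remain).
July has 31 days (123 − 31 = 92 remain).
August has 31 days (92 − 31 = 61 remain).
September has 30 days (61 − 30 = 31 remain).
31 into October → October 31.

October 31, 2053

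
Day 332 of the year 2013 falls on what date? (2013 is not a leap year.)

Jan has 31 days (332 − 31 = 301 remain).
Feb has 28 days (301 − 28 = 273 remain).
Mar has 31 days (273 − 31 = 242 remain).
Apr has 30 days (242 − 30 = 212 remain).
May has 31 days (212 − 31 = 181 remain).
Jun has 30 days (181 − 30 = 151 remain).
Jul has 31 days (151 − 31 = 120 remain).
Aug has 31 days (120 − 31 = 89 remain).
Sep has 30 days (89 − 30 = 59 remain).
Oct has 31 days (59 − 31 = 28 remain).
28 into Nov → Nov 28.

Nov 28, 2013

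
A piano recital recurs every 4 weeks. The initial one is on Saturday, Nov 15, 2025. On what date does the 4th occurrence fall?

The 4th occurrence is 3 intervals after the first: 3 × 28 = 84 days after Nov 15, 2025.
Nov has 30 days — 15 days to the end of Nov leaves 69.
Dec has 31 days (38 left).
Jan has 31 days (7 left).
7 days into Feb → Feb 7, 2026.

Feb 7, 2026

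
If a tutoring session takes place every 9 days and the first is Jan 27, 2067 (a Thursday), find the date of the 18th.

Jun 29, 2067

The 18th occurrence is 17 intervals after the first: 17 × 9 = 153 days after Jan 27, 2067.
Jan has 31 days — 4 days to the end of Jan leaves 149.
Feb has 28 days (121 left).
Mar has 31 days (90 left).
Apr has 30 days (60 left).
May has 31 days (29 left).
29 days into Jun → Jun 29, 2067.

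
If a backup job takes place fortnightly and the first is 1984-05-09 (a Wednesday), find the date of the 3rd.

The 3rd occurrence is 2 intervals after the first: 2 × 14 = 28 days after 1984-05-09.
May has 31 days — 22 days to the end of May leaves 6.
6 days into June → 1984-06-06.

1984-06-06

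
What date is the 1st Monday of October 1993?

October 4, 1993

October 1993 begins on a Friday, so the first Monday is October 4 (3 days later).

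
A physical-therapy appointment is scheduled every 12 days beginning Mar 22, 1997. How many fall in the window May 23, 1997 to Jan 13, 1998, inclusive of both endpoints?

19

Occurrences land 12·i days after Mar 22, 1997 for i = 0, 1, 2, …
May 23, 1997 is 62 days after the start; 62 ÷ 12 = 5 remainder 2; since the remainder is 2, round up to i = 6. First occurrence in the window: #7 on Jun 2, 1997 (6×12 = 72 days in).
Jan 13, 1998 is 297 days after the start; 297 ÷ 12 = 24 remainder 9. Last occurrence in the window: #25 on Jan 4, 1998.
Occurrences #7 through #25: 19 in total.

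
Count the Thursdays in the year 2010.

52

1 January 2010 is a Friday; the first Thursday on or after it is 7 January 2010 (6 days later).
From 7 January 2010 to 31 December 2010: 24 + 28 + 31 + 30 + 31 + 30 + 31 + 31 + 30 + 31 + 30 + 31 = 358 days (rest of January, February, March, April, May, June, July, August, September, October, November, December).
358 ÷ 7 = 51 full weeks with remainder 1, so 51 more Thursdays after the first → 52.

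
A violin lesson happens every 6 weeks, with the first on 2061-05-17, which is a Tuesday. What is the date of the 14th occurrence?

2062-11-14

The 14th occurrence is 13 intervals after the first: 13 × 42 = 546 days after 2061-05-17.
May has 31 days — 14 days to the end of May leaves 532.
From end of May to end of 2061 is 214 days (318 left).
January has 31 days (287 left).
February has 28 days (259 left).
March has 31 days (228 left).
April has 30 days (198 left).
May has 31 days (167 left).
June has 30 days (137 left).
July has 31 days (106 left).
August has 31 days (75 left).
September has 30 days (45 left).
October has 31 days (14 left).
14 days into November → 2062-11-14.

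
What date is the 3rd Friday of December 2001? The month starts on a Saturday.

December 2001 begins on a Saturday, so the first Friday is December 7 (6 days later).
The 3rd Friday is 2 weeks later: 7 + 14 = 21.

2001-12-21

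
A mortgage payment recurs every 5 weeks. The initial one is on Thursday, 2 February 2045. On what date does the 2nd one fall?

9 March 2045

The 2nd occurrence is 1 interval after the first: 1 × 35 = 35 days after 2 February 2045.
February has 28 days — 26 days to the end of February leaves 9.
9 days into March → 9 March 2045.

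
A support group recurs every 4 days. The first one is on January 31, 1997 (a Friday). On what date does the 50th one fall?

August 15, 1997

The 50th occurrence is 49 intervals after the first: 49 × 4 = 196 days after January 31, 1997.
January has 31 days — 0 days to the end of January leaves 196.
February has 28 days (168 left).
March has 31 days (137 left).
April has 30 days (107 left).
May has 31 days (76 left).
June has 30 days (46 left).
July has 31 days (15 left).
15 days into August → August 15, 1997.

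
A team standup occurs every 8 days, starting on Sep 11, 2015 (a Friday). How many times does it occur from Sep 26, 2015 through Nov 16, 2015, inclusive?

7

Occurrences land 8·i days after Sep 11, 2015 for i = 0, 1, 2, …
Sep 26, 2015 is 15 days after the start; 15 ÷ 8 = 1 remainder 7; since the remainder is 7, round up to i = 2. First occurrence in the window: #3 on Sep 27, 2015 (2×8 = 16 days in).
Nov 16, 2015 is 66 days after the start; 66 ÷ 8 = 8 remainder 2. Last occurrence in the window: #9 on Nov 14, 2015.
Occurrences #3 through #9: 7 in total.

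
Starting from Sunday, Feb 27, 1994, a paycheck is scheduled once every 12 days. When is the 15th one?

The 15th occurrence is 14 intervals after the first: 14 × 12 = 168 days after Feb 27, 1994.
Feb has 28 days — 1 day to the end of Feb leaves 167.
Mar has 31 days (136 left).
Apr has 30 days (106 left).
May has 31 days (75 left).
Jun has 30 days (45 left).
Jul has 31 days (14 left).
14 days into Aug → Aug 14, 1994.

Aug 14, 1994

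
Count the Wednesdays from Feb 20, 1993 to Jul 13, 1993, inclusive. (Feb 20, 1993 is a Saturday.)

Feb 20, 1993 is a Saturday; the first Wednesday on or after it is Feb 24, 1993 (4 days later).
From Feb 24, 1993 to Jul 13, 1993: 4 + 31 + 30 + 31 + 30 + 13 = 139 days (rest of Feb, Mar, Apr, May, Jun, Jul).
139 ÷ 7 = 19 full weeks with remainder 6, so 19 more Wednesdays after the first → 20.

20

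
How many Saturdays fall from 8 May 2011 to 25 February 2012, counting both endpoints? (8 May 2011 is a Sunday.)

8 May 2011 is a Sunday; the first Saturday on or after it is 14 May 2011 (6 days later).
From 14 May 2011 to 25 February 2012: 17 + 30 + 31 + 31 + 30 + 31 + 30 + 31 + 31 + 25 = 287 days (rest of May, June, July, August, September, October, November, December, January, February).
287 ÷ 7 = 41 full weeks with remainder 0, so 41 more Saturdays after the first → 42.

42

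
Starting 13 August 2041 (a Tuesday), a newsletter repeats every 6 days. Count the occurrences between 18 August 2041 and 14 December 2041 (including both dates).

20

Occurrences land 6·i days after 13 August 2041 for i = 0, 1, 2, …
18 August 2041 is 5 days after the start; 5 ÷ 6 = 0 remainder 5; since the remainder is 5, round up to i = 1. First occurrence in the window: #2 on 19 August 2041 (1×6 = 6 days in).
14 December 2041 is 123 days after the start; 123 ÷ 6 = 20 remainder 3. Last occurrence in the window: #21 on 11 December 2041.
Occurrences #2 through #21: 20 in total.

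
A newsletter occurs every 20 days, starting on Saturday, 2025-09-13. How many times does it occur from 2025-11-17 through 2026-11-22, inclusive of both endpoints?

18

Occurrences land 20·i days after 2025-09-13 for i = 0, 1, 2, …
2025-11-17 is 65 days after the start; 65 ÷ 20 = 3 remainder 5; since the remainder is 5, round up to i = 4. First occurrence in the window: #5 on 2025-12-02 (4×20 = 80 days in).
2026-11-22 is 435 days after the start; 435 ÷ 20 = 21 remainder 15. Last occurrence in the window: #22 on 2026-11-07.
Occurrences #5 through #22: 18 in total.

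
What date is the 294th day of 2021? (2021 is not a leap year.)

January has 31 days (294 − 31 = 263 remain).
February has 28 days (263 − 28 = 235 remain).
March has 31 days (235 − 31 = 204 remain).
April has 30 days (204 − 30 = 174 remain).
May has 31 days (174 − 31 = 143 remain).
June has 30 days (143 − 30 = 113 remain).
July has 31 days (113 − 31 = 82 remain).
August has 31 days (82 − 31 = 51 remain).
September has 30 days (51 − 30 = 21 remain).
21 into October → October 21.

21 October 2021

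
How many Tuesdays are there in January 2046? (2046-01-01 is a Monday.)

2046-01-01 is a Monday; the first Tuesday on or after it is 2046-01-02 (1 day later).
From 2046-01-02 to 2046-01-31 is 31 − 2 = 29 days.
29 ÷ 7 = 4 full weeks with remainder 1, so 4 more Tuesdays after the first → 5.

5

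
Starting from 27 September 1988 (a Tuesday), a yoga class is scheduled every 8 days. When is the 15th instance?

17 January 1989

The 15th occurrence is 14 intervals after the first: 14 × 8 = 112 days after 27 September 1988.
September has 30 days — 3 days to the end of September leaves 109.
October has 31 days (78 left).
November has 30 days (48 left).
December has 31 days (17 left).
17 days into January → 17 January 1989.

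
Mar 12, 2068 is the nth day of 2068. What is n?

Days in months before Mar: 31 + 29 = 60.
Plus 12 days into Mar → day 72.

72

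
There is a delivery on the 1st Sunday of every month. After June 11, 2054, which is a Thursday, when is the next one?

June 2054 starts on a Monday, so its 1st Sunday is June 7, 2054 (6 days in).
That is not after June 11, 2054, so look at July 2054.
July 2054 starts on a Wednesday, so its 1st Sunday is July 5, 2054 (4 days in).

July 5, 2054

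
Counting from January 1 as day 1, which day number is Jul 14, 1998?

195

Days in months before Jul: 31 + 28 + 31 + 30 + 31 + 30 = 181.
Plus 14 days into Jul → day 195.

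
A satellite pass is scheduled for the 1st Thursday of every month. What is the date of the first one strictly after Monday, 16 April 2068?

3 May 2068

April 2068 starts on a Sunday, so its 1st Thursday is 5 April 2068 (4 days in).
That is not after 16 April 2068, so look at May 2068.
May 2068 starts on a Tuesday, so its 1st Thursday is 3 May 2068 (2 days in).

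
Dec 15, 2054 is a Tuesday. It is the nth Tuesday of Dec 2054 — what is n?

3rd

Day 15 falls in week ⌈15/7⌉ of the month.
Days 1–7 hold the 1st Tuesday, 8–14 the 2nd, 15–21 the 3rd, 22–28 the 4th, 29–31 the 5th.
15 is in the range for the 3rd.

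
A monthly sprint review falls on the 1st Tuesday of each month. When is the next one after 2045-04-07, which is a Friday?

April 2045 starts on a Saturday, so its 1st Tuesday is 2045-04-04 (3 days in).
That is not after 2045-04-07, so look at May 2045.
May 2045 starts on a Monday, so its 1st Tuesday is 2045-05-02 (1 day in).

2045-05-02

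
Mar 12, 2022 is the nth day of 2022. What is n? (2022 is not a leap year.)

71

Days in months before Mar: 31 + 28 = 59.
Plus 12 days into Mar → day 71.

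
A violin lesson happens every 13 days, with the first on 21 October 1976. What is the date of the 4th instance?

The 4th occurrence is 3 intervals after the first: 3 × 13 = 39 days after 21 October 1976.
October has 31 days — 10 days to the end of October leaves 29.
29 days into November → 29 November 1976.

29 November 1976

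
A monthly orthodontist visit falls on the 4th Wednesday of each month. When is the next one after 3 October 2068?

24 October 2068

October 2068 starts on a Monday; its first Wednesday is the 3rd, so the 4th Wednesday is the 24th — 24 October 2068.
24 October 2068 is after 3 October 2068, so that is the next one.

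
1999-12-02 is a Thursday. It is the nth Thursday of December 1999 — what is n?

1st

Day 2 falls in week ⌈2/7⌉ of the month.
Days 1–7 hold the 1st Thursday, 8–14 the 2nd, 15–21 the 3rd, 22–28 the 4th, 29–31 the 5th.
2 is in the range for the 1st.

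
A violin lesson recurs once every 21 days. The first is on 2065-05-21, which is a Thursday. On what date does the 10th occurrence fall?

The 10th occurrence is 9 intervals after the first: 9 × 21 = 189 days after 2065-05-21.
May has 31 days — 10 days to the end of May leaves 179.
June has 30 days (149 left).
July has 31 days (118 left).
August has 31 days (87 left).
September has 30 days (57 left).
October has 31 days (26 left).
26 days into November → 2065-11-26.

2065-11-26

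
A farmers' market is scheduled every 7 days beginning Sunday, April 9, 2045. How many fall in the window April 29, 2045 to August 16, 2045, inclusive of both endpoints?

16

Occurrences land 7·i days after April 9, 2045 for i = 0, 1, 2, …
April 29, 2045 is 20 days after the start; 20 ÷ 7 = 2 remainder 6; since the remainder is 6, round up to i = 3. First occurrence in the window: #4 on April 30, 2045 (3×7 = 21 days in).
August 16, 2045 is 129 days after the start; 129 ÷ 7 = 18 remainder 3. Last occurrence in the window: #19 on August 13, 2045.
Occurrences #4 through #19: 16 in total.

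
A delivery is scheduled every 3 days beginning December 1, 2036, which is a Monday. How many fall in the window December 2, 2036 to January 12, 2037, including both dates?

Occurrences land 3·i days after December 1, 2036 for i = 0, 1, 2, …
December 2, 2036 is 1 day after the start; 1 ÷ 3 = 0 remainder 1; since the remainder is 1, round up to i = 1. First occurrence in the window: #2 on December 4, 2036 (1×3 = 3 days in).
January 12, 2037 is 42 days after the start; 42 ÷ 3 = 14 remainder 0. Last occurrence in the window: #15 on January 12, 2037.
Occurrences #2 through #15: 14 in total.

14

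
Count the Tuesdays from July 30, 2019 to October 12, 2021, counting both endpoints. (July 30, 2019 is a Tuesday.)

July 30, 2019 is a Tuesday; the first Tuesday on or after it is July 30, 2019.
From July 30, 2019 to October 12, 2021: 154 + 366 + 285 = 805 days (rest of 2019, 2020, to October 12, 2021 in 2021).
805 ÷ 7 = 115 full weeks with remainder 0, so 115 more Tuesdays after the first → 116.

116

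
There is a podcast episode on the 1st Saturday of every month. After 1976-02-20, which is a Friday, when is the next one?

February 1976 starts on a Sunday, so its 1st Saturday is 1976-02-07 (6 days in).
That is not after 1976-02-20, so look at March 1976.
March 1976 starts on a Monday, so its 1st Saturday is 1976-03-06 (5 days in).

1976-03-06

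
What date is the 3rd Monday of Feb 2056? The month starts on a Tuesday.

Feb 2056 begins on a Tuesday, so the first Monday is Feb 7 (6 days later).
The 3rd Monday is 2 weeks later: 7 + 14 = 21.

Feb 21, 2056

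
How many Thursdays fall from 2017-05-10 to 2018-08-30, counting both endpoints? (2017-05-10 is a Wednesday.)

2017-05-10 is a Wednesday; the first Thursday on or after it is 2017-05-11 (1 day later).
From 2017-05-11 to 2018-08-30: 234 + 242 = 476 days (rest of 2017, to 2018-08-30 in 2018).
476 ÷ 7 = 68 full weeks with remainder 0, so 68 more Thursdays after the first → 69.

69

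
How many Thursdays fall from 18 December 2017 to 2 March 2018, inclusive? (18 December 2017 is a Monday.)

18 December 2017 is a Monday; the first Thursday on or after it is 21 December 2017 (3 days later).
From 21 December 2017 to 2 March 2018: 10 + 31 + 28 + 2 = 71 days (rest of December, January, February, March).
71 ÷ 7 = 10 full weeks with remainder 1, so 10 more Thursdays after the first → 11.

11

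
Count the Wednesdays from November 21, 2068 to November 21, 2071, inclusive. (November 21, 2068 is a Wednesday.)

157

November 21, 2068 is a Wednesday; the first Wednesday on or after it is November 21, 2068.
From November 21, 2068 to November 21, 2071: 40 + 365 + 365 + 325 = 1095 days (rest of 2068, 2069, 2070, to November 21, 2071 in 2071).
1095 ÷ 7 = 156 full weeks with remainder 3, so 156 more Wednesdays after the first → 157.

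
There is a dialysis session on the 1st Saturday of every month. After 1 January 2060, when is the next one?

January 2060 starts on a Thursday, so its 1st Saturday is 3 January 2060 (2 days in).
3 January 2060 is after 1 January 2060, so that is the next one.

3 January 2060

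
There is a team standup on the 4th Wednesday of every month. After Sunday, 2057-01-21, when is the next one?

2057-01-24

January 2057 starts on a Monday; its first Wednesday is the 3rd, so the 4th Wednesday is the 24th — 2057-01-24.
2057-01-24 is after 2057-01-21, so that is the next one.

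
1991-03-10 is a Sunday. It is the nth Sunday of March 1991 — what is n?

2nd

Day 10 falls in week ⌈10/7⌉ of the month.
Days 1–7 hold the 1st Sunday, 8–14 the 2nd, 15–21 the 3rd, 22–28 the 4th, 29–31 the 5th.
10 is in the range for the 2nd.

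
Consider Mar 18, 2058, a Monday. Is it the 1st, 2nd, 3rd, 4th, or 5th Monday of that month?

3rd

Day 18 falls in week ⌈18/7⌉ of the month.
Days 1–7 hold the 1st Monday, 8–14 the 2nd, 15–21 the 3rd, 22–28 the 4th, 29–31 the 5th.
18 is in the range for the 3rd.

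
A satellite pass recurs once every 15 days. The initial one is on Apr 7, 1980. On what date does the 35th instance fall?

Aug 30, 1981

The 35th occurrence is 34 intervals after the first: 34 × 15 = 510 days after Apr 7, 1980.
Apr has 30 days — 23 days to the end of Apr leaves 487.
From end of Apr to end of 1980 is 245 days (242 left).
Jan has 31 days (211 left).
Feb has 28 days (183 left).
Mar has 31 days (152 left).
Apr has 30 days (122 left).
May has 31 days (91 left).
Jun has 30 days (61 left).
Jul has 31 days (30 left).
30 days into Aug → Aug 30, 1981.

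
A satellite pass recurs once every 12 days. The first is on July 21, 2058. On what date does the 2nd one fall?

August 2, 2058

The 2nd occurrence is 1 interval after the first: 1 × 12 = 12 days after July 21, 2058.
July has 31 days — 10 days to the end of July leaves 2.
2 days into August → August 2, 2058.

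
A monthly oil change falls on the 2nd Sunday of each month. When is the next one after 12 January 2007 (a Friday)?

January 2007 starts on a Monday; its first Sunday is the 7th, so the 2nd Sunday is the 14th — 14 January 2007.
14 January 2007 is after 12 January 2007, so that is the next one.

14 January 2007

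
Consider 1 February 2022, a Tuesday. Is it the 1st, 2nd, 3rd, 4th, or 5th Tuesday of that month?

Day 1 falls in week ⌈1/7⌉ of the month.
Days 1–7 hold the 1st Tuesday, 8–14 the 2nd, 15–21 the 3rd, 22–28 the 4th, 29–31 the 5th.
1 is in the range for the 1st.

1st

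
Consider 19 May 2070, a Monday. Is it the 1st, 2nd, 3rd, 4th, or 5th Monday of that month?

3rd

Day 19 falls in week ⌈19/7⌉ of the month.
Days 1–7 hold the 1st Monday, 8–14 the 2nd, 15–21 the 3rd, 22–28 the 4th, 29–31 the 5th.
19 is in the range for the 3rd.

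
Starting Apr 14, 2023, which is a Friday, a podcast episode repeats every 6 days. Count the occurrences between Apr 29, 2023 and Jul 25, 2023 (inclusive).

15

Occurrences land 6·i days after Apr 14, 2023 for i = 0, 1, 2, …
Apr 29, 2023 is 15 days after the start; 15 ÷ 6 = 2 remainder 3; since the remainder is 3, round up to i = 3. First occurrence in the window: #4 on May 2, 2023 (3×6 = 18 days in).
Jul 25, 2023 is 102 days after the start; 102 ÷ 6 = 17 remainder 0. Last occurrence in the window: #18 on Jul 25, 2023.
Occurrences #4 through #18: 15 in total.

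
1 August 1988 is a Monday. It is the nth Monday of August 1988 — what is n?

1st

Day 1 falls in week ⌈1/7⌉ of the month.
Days 1–7 hold the 1st Monday, 8–14 the 2nd, 15–21 the 3rd, 22–28 the 4th, 29–31 the 5th.
1 is in the range for the 1st.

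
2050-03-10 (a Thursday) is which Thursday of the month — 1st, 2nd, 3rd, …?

Day 10 falls in week ⌈10/7⌉ of the month.
Days 1–7 hold the 1st Thursday, 8–14 the 2nd, 15–21 the 3rd, 22–28 the 4th, 29–31 the 5th.
10 is in the range for the 2nd.

2nd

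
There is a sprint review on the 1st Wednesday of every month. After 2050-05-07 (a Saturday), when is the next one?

2050-06-01

May 2050 starts on a Sunday, so its 1st Wednesday is 2050-05-04 (3 days in).
That is not after 2050-05-07, so look at June 2050.
June 2050 starts on a Wednesday, so its 1st Wednesday is 2050-06-01.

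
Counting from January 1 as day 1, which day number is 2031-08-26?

Days in months before August: 31 + 28 + 31 + 30 + 31 + 30 + 31 = 212.
Plus 26 days into August → day 238.

238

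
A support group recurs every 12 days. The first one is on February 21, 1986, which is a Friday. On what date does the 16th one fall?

August 20, 1986

The 16th occurrence is 15 intervals after the first: 15 × 12 = 180 days after February 21, 1986.
February has 28 days — 7 days to the end of February leaves 173.
March has 31 days (142 left).
April has 30 days (112 left).
May has 31 days (81 left).
June has 30 days (51 left).
July has 31 days (20 left).
20 days into August → August 20, 1986.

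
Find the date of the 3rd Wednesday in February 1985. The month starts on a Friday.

February 1985 begins on a Friday, so the first Wednesday is February 6 (5 days later).
The 3rd Wednesday is 2 weeks later: 6 + 14 = 20.

February 20, 1985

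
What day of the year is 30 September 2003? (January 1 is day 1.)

273

Days in months before September: 31 + 28 + 31 + 30 + 31 + 30 + 31 + 31 = 243.
Plus 30 days into September → day 273.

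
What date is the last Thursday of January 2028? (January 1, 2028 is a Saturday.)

January 2028 begins on a Saturday, so the first Thursday is January 6 (5 days later).
January 2028 has 31 days. Adding weeks: 6, 13, 20, 27 — the last one ≤ 31 is the 27th.

2028-01-27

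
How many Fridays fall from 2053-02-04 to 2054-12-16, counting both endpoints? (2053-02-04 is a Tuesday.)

2053-02-04 is a Tuesday; the first Friday on or after it is 2053-02-07 (3 days later).
From 2053-02-07 to 2054-12-16: 327 + 350 = 677 days (rest of 2053, to 2054-12-16 in 2054).
677 ÷ 7 = 96 full weeks with remainder 5, so 96 more Fridays after the first → 97.

97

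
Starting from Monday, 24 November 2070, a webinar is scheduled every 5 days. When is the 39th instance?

The 39th occurrence is 38 intervals after the first: 38 × 5 = 190 days after 24 November 2070.
November has 30 days — 6 days to the end of November leaves 184.
December has 31 days (153 left).
January has 31 days (122 left).
February has 28 days (94 left).
March has 31 days (63 left).
April has 30 days (33 left).
May has 31 days (2 left).
2 days into June → 2 June 2071.

2 June 2071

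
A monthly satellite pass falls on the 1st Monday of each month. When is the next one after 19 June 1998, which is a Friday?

6 July 1998

June 1998 starts on a Monday, so its 1st Monday is 1 June 1998.
That is not after 19 June 1998, so look at July 1998.
July 1998 starts on a Wednesday, so its 1st Monday is 6 July 1998 (5 days in).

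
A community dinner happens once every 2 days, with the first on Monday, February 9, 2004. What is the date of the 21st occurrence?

March 20, 2004

The 21st occurrence is 20 intervals after the first: 20 × 2 = 40 days after February 9, 2004.
February has 29 days — 20 days to the end of February leaves 20.
20 days into March → March 20, 2004.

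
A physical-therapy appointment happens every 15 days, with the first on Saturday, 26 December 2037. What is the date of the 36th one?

4 June 2039

The 36th occurrence is 35 intervals after the first: 35 × 15 = 525 days after 26 December 2037.
December has 31 days — 5 days to the end of December leaves 520.
2038 has 365 days (155 left).
January has 31 days (124 left).
February has 28 days (96 left).
March has 31 days (65 left).
April has 30 days (35 left).
May has 31 days (4 left).
4 days into June → 4 June 2039.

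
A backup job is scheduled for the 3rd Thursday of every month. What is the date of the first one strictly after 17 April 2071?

21 May 2071

April 2071 starts on a Wednesday; its first Thursday is the 2nd, so the 3rd Thursday is the 16th — 16 April 2071.
That is not after 17 April 2071, so look at May 2071.
May 2071 starts on a Friday; its first Thursday is the 7th, so the 3rd Thursday is the 21st — 21 May 2071.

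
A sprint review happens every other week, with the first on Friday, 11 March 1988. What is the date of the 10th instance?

The 10th occurrence is 9 intervals after the first: 9 × 14 = 126 days after 11 March 1988.
March has 31 days — 20 days to the end of March leaves 106.
April has 30 days (76 left).
May has 31 days (45 left).
June has 30 days (15 left).
15 days into July → 15 July 1988.

15 July 1988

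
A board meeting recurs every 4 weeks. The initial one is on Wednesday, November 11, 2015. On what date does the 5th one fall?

March 2, 2016

The 5th occurrence is 4 intervals after the first: 4 × 28 = 112 days after November 11, 2015.
November has 30 days — 19 days to the end of November leaves 93.
December has 31 days (62 left).
January has 31 days (31 left).
February has 29 days (2 left).
2 days into March → March 2, 2016.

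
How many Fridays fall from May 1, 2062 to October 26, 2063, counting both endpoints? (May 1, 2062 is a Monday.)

May 1, 2062 is a Monday; the first Friday on or after it is May 5, 2062 (4 days later).
From May 5, 2062 to October 26, 2063: 240 + 299 = 539 days (rest of 2062, to October 26, 2063 in 2063).
539 ÷ 7 = 77 full weeks with remainder 0, so 77 more Fridays after the first → 78.

78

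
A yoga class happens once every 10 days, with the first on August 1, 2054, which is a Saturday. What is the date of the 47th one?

The 47th occurrence is 46 intervals after the first: 46 × 10 = 460 days after August 1, 2054.
August has 31 days — 30 days to the end of August leaves 430.
From end of August to end of 2054 is 122 days (308 left).
January has 31 days (277 left).
February has 28 days (249 left).
March has 31 days (218 left).
April has 30 days (188 left).
May has 31 days (157 left).
June has 30 days (127 left).
July has 31 days (96 left).
August has 31 days (65 left).
September has 30 days (35 left).
October has 31 days (4 left).
4 days into November → November 4, 2055.

November 4, 2055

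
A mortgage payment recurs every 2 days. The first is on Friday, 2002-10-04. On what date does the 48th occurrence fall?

The 48th occurrence is 47 intervals after the first: 47 × 2 = 94 days after 2002-10-04.
October has 31 days — 27 days to the end of October leaves 67.
November has 30 days (37 left).
December has 31 days (6 left).
6 days into January → 2003-01-06.

2003-01-06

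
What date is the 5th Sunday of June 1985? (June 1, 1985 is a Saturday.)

June 30, 1985

June 1985 begins on a Saturday, so the first Sunday is June 2 (1 day later).
The 5th Sunday is 4 weeks later: 2 + 28 = 30.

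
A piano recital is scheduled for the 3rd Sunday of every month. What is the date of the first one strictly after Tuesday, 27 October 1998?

15 November 1998

October 1998 starts on a Thursday; its first Sunday is the 4th, so the 3rd Sunday is the 18th — 18 October 1998.
That is not after 27 October 1998, so look at November 1998.
November 1998 starts on a Sunday; its first Sunday is the 1st, so the 3rd Sunday is the 15th — 15 November 1998.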